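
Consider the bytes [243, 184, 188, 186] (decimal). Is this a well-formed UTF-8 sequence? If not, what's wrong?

valid

Leading byte 0xF3 = 11110011 → 4-byte form.
Continuation bytes 0xB8=10111000, 0xBC=10111100, 0xBA=10111010 all match 10xxxxxx.
Decoded value 0xF8F3A is ≥ 0x10000 (shortest form) and not a surrogate.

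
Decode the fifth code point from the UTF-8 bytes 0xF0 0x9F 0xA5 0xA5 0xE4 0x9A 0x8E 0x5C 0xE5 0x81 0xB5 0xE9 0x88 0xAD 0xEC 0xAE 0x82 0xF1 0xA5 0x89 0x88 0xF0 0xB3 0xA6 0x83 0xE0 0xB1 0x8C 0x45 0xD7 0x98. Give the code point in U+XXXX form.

U+922D

Offset 0: leading byte 0xF0 = 11110000 → 4-byte char #1 = F0 9F A5 A5.
Offset 4: leading byte 0xE4 = 11100100 → 3-byte char #2 = E4 9A 8E.
Offset 7: leading byte 0x5C = 01011100 → 1-byte char #3 = 5C.
Offset 8: leading byte 0xE5 = 11100101 → 3-byte char #4 = E5 81 B5.
Offset 11: leading byte 0xE9 = 11101001 → 3-byte char #5 = E9 88 AD.
Leading byte 0xE9 = 11101001 matches 1110xxxx → 3-byte sequence.
Byte 1: 0xE9 = 11101001, payload 1001 (4 bits).
Byte 2: 0x88 = 10001000 (10xxxxxx ✓), payload 001000.
Byte 3: 0xAD = 10101101 (10xxxxxx ✓), payload 101101.
Concatenate: 1001001000101101 = 0x922D (16 bits → U+922D).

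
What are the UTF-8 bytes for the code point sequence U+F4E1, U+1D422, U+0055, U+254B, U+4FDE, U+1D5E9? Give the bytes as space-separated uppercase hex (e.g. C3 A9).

U+F4E1: 3-byte form → EF 93 A1.
U+1D422: 4-byte form → F0 9D 90 A2.
U+0055: 1-byte form → 55.
U+254B: 3-byte form → E2 95 8B.
U+4FDE: 3-byte form → E4 BF 9E.
U+1D5E9: 4-byte form → F0 9D 97 A9.
Concatenated (18 bytes): EF 93 A1 F0 9D 90 A2 55 E2 95 8B E4 BF 9E F0 9D 97 A9.

EF 93 A1 F0 9D 90 A2 55 E2 95 8B E4 BF 9E F0 9D 97 A9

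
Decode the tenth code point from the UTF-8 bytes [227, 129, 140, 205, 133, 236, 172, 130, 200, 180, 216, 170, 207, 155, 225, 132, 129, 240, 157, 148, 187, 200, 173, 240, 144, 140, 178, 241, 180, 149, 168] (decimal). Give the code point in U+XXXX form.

U+10332

Offset 0: leading byte 0xE3 = 11100011 → 3-byte char #1 = E3 81 8C.
Offset 3: leading byte 0xCD = 11001101 → 2-byte char #2 = CD 85.
Offset 5: leading byte 0xEC = 11101100 → 3-byte char #3 = EC AC 82.
Offset 8: leading byte 0xC8 = 11001000 → 2-byte char #4 = C8 B4.
Offset 10: leading byte 0xD8 = 11011000 → 2-byte char #5 = D8 AA.
Offset 12: leading byte 0xCF = 11001111 → 2-byte char #6 = CF 9B.
Offset 14: leading byte 0xE1 = 11100001 → 3-byte char #7 = E1 84 81.
Offset 17: leading byte 0xF0 = 11110000 → 4-byte char #8 = F0 9D 94 BB.
Offset 21: leading byte 0xC8 = 11001000 → 2-byte char #9 = C8 AD.
Offset 23: leading byte 0xF0 = 11110000 → 4-byte char #10 = F0 90 8C B2.
Leading byte 0xF0 = 11110000 matches 11110xxx → 4-byte sequence.
Byte 1: 0xF0 = 11110000, payload 000 (3 bits).
Byte 2: 0x90 = 10010000 (10xxxxxx ✓), payload 010000.
Byte 3: 0x8C = 10001100 (10xxxxxx ✓), payload 001100.
Byte 4: 0xB2 = 10110010 (10xxxxxx ✓), payload 110010.
Concatenate: 000010000001100110010 = 0x10332 (21 bits → U+10332).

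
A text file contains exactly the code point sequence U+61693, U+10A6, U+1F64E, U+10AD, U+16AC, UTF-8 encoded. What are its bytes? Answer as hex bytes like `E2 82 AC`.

F1 A1 9A 93 E1 82 A6 F0 9F 99 8E E1 82 AD E1 9A AC

U+61693: 4-byte form → F1 A1 9A 93.
U+10A6: 3-byte form → E1 82 A6.
U+1F64E: 4-byte form → F0 9F 99 8E.
U+10AD: 3-byte form → E1 82 AD.
U+16AC: 3-byte form → E1 9A AC.
Concatenated (17 bytes): F1 A1 9A 93 E1 82 A6 F0 9F 99 8E E1 82 AD E1 9A AC.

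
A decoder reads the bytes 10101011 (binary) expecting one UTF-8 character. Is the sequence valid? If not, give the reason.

Byte 0xAB = 10101011 has the form 10xxxxxx — a continuation byte — but there is no preceding leading byte.

invalid (continuation byte with no leading byte)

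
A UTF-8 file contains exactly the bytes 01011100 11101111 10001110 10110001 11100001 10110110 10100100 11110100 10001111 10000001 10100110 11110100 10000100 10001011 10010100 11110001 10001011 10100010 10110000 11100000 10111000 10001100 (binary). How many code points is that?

Byte at offset 0: 0x5C = 01011100 → 1-byte char (#1). Advance 1.
Byte at offset 1: 0xEF = 11101111 → 3-byte char (#2). Advance 3.
Byte at offset 4: 0xE1 = 11100001 → 3-byte char (#3). Advance 3.
Byte at offset 7: 0xF4 = 11110100 → 4-byte char (#4). Advance 4.
Byte at offset 11: 0xF4 = 11110100 → 4-byte char (#5). Advance 4.
Byte at offset 15: 0xF1 = 11110001 → 4-byte char (#6). Advance 4.
Byte at offset 19: 0xE0 = 11100000 → 3-byte char (#7). Advance 3.
Reached end at offset 22 after 7 code points.

7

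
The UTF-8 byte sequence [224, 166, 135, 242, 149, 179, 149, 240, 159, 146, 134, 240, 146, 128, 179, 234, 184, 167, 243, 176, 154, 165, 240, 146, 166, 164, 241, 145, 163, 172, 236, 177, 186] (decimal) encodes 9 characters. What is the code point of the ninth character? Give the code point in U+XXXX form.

U+CC7A

Offset 0: leading byte 0xE0 = 11100000 → 3-byte char #1 = E0 A6 87.
Offset 3: leading byte 0xF2 = 11110010 → 4-byte char #2 = F2 95 B3 95.
Offset 7: leading byte 0xF0 = 11110000 → 4-byte char #3 = F0 9F 92 86.
Offset 11: leading byte 0xF0 = 11110000 → 4-byte char #4 = F0 92 80 B3.
Offset 15: leading byte 0xEA = 11101010 → 3-byte char #5 = EA B8 A7.
Offset 18: leading byte 0xF3 = 11110011 → 4-byte char #6 = F3 B0 9A A5.
Offset 22: leading byte 0xF0 = 11110000 → 4-byte char #7 = F0 92 A6 A4.
Offset 26: leading byte 0xF1 = 11110001 → 4-byte char #8 = F1 91 A3 AC.
Offset 30: leading byte 0xEC = 11101100 → 3-byte char #9 = EC B1 BA.
Leading byte 0xEC = 11101100 matches 1110xxxx → 3-byte sequence.
Byte 1: 0xEC = 11101100, payload 1100 (4 bits).
Byte 2: 0xB1 = 10110001 (10xxxxxx ✓), payload 110001.
Byte 3: 0xBA = 10111010 (10xxxxxx ✓), payload 111010.
Concatenate: 1100110001111010 = 0xCC7A (16 bits → U+CC7A).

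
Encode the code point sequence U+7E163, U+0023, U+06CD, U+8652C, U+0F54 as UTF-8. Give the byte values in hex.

U+7E163: 4-byte form → F1 BE 85 A3.
U+0023: 1-byte form → 23.
U+06CD: 2-byte form → DB 8D.
U+8652C: 4-byte form → F2 86 94 AC.
U+0F54: 3-byte form → E0 BD 94.
Concatenated (14 bytes): F1 BE 85 A3 23 DB 8D F2 86 94 AC E0 BD 94.

F1 BE 85 A3 23 DB 8D F2 86 94 AC E0 BD 94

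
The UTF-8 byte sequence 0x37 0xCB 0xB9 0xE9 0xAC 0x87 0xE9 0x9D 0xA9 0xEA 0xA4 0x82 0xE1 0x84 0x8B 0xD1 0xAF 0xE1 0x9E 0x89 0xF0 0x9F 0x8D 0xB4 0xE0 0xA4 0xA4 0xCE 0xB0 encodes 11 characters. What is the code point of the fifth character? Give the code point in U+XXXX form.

Offset 0: leading byte 0x37 = 00110111 → 1-byte char #1 = 37.
Offset 1: leading byte 0xCB = 11001011 → 2-byte char #2 = CB B9.
Offset 3: leading byte 0xE9 = 11101001 → 3-byte char #3 = E9 AC 87.
Offset 6: leading byte 0xE9 = 11101001 → 3-byte char #4 = E9 9D A9.
Offset 9: leading byte 0xEA = 11101010 → 3-byte char #5 = EA A4 82.
Leading byte 0xEA = 11101010 matches 1110xxxx → 3-byte sequence.
Byte 1: 0xEA = 11101010, payload 1010 (4 bits).
Byte 2: 0xA4 = 10100100 (10xxxxxx ✓), payload 100100.
Byte 3: 0x82 = 10000010 (10xxxxxx ✓), payload 000010.
Concatenate: 1010100100000010 = 0xA902 (16 bits → U+A902).

U+A902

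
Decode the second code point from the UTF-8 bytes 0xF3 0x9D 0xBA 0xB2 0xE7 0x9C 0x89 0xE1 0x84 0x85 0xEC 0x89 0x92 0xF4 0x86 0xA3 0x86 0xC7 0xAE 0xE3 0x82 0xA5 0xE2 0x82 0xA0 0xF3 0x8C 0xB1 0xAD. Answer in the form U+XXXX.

Offset 0: leading byte 0xF3 = 11110011 → 4-byte char #1 = F3 9D BA B2.
Offset 4: leading byte 0xE7 = 11100111 → 3-byte char #2 = E7 9C 89.
Leading byte 0xE7 = 11100111 matches 1110xxxx → 3-byte sequence.
Byte 1: 0xE7 = 11100111, payload 0111 (4 bits).
Byte 2: 0x9C = 10011100 (10xxxxxx ✓), payload 011100.
Byte 3: 0x89 = 10001001 (10xxxxxx ✓), payload 001001.
Concatenate: 0111011100001001 = 0x7709 (16 bits → U+7709).

U+7709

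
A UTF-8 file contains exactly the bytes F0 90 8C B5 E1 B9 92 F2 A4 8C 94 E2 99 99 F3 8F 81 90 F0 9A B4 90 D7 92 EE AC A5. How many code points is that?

8

Byte at offset 0: 0xF0 = 11110000 → 4-byte char (#1). Advance 4.
Byte at offset 4: 0xE1 = 11100001 → 3-byte char (#2). Advance 3.
Byte at offset 7: 0xF2 = 11110010 → 4-byte char (#3). Advance 4.
Byte at offset 11: 0xE2 = 11100010 → 3-byte char (#4). Advance 3.
Byte at offset 14: 0xF3 = 11110011 → 4-byte char (#5). Advance 4.
Byte at offset 18: 0xF0 = 11110000 → 4-byte char (#6). Advance 4.
Byte at offset 22: 0xD7 = 11010111 → 2-byte char (#7). Advance 2.
Byte at offset 24: 0xEE = 11101110 → 3-byte char (#8). Advance 3.
Reached end at offset 27 after 8 code points.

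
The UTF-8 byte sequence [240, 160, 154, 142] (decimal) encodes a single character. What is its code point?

Leading byte 0xF0 = 11110000 matches 11110xxx → 4-byte sequence.
Byte 1: 0xF0 = 11110000, payload 000 (3 bits).
Byte 2: 0xA0 = 10100000 (10xxxxxx ✓), payload 100000.
Byte 3: 0x9A = 10011010 (10xxxxxx ✓), payload 011010.
Byte 4: 0x8E = 10001110 (10xxxxxx ✓), payload 001110.
Concatenate: 000100000011010001110 = 0x2068E (21 bits → U+2068E).

U+2068E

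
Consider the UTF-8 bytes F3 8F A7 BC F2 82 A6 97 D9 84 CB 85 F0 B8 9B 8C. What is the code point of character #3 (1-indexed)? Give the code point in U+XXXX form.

U+0644

Offset 0: leading byte 0xF3 = 11110011 → 4-byte char #1 = F3 8F A7 BC.
Offset 4: leading byte 0xF2 = 11110010 → 4-byte char #2 = F2 82 A6 97.
Offset 8: leading byte 0xD9 = 11011001 → 2-byte char #3 = D9 84.
Leading byte 0xD9 = 11011001 matches 110xxxxx → 2-byte sequence.
Byte 1: 0xD9 = 11011001, payload 11001 (5 bits).
Byte 2: 0x84 = 10000100 (10xxxxxx ✓), payload 000100.
Concatenate: 11001000100 = 0x644 (11 bits → U+0644).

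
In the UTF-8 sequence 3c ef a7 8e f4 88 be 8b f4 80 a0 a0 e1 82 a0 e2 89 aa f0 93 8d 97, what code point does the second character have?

U+F9CE

Offset 0: leading byte 0x3C = 00111100 → 1-byte char #1 = 3C.
Offset 1: leading byte 0xEF = 11101111 → 3-byte char #2 = EF A7 8E.
Leading byte 0xEF = 11101111 matches 1110xxxx → 3-byte sequence.
Byte 1: 0xEF = 11101111, payload 1111 (4 bits).
Byte 2: 0xA7 = 10100111 (10xxxxxx ✓), payload 100111.
Byte 3: 0x8E = 10001110 (10xxxxxx ✓), payload 001110.
Concatenate: 1111100111001110 = 0xF9CE (16 bits → U+F9CE).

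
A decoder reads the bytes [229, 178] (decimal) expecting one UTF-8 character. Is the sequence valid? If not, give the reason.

Leading byte 0xE5 = 11100101 → 3-byte form, but only 2 bytes are present.

invalid (sequence truncated)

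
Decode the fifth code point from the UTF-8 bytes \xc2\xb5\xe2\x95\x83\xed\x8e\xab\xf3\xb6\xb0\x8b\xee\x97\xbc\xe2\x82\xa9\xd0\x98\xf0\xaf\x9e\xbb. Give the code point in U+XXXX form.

Offset 0: leading byte 0xC2 = 11000010 → 2-byte char #1 = C2 B5.
Offset 2: leading byte 0xE2 = 11100010 → 3-byte char #2 = E2 95 83.
Offset 5: leading byte 0xED = 11101101 → 3-byte char #3 = ED 8E AB.
Offset 8: leading byte 0xF3 = 11110011 → 4-byte char #4 = F3 B6 B0 8B.
Offset 12: leading byte 0xEE = 11101110 → 3-byte char #5 = EE 97 BC.
Leading byte 0xEE = 11101110 matches 1110xxxx → 3-byte sequence.
Byte 1: 0xEE = 11101110, payload 1110 (4 bits).
Byte 2: 0x97 = 10010111 (10xxxxxx ✓), payload 010111.
Byte 3: 0xBC = 10111100 (10xxxxxx ✓), payload 111100.
Concatenate: 1110010111111100 = 0xE5FC (16 bits → U+E5FC).

U+E5FC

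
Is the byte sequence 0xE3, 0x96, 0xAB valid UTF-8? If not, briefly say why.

valid

Leading byte 0xE3 = 11100011 → 3-byte form.
Continuation bytes 0x96=10010110, 0xAB=10101011 all match 10xxxxxx.
Decoded value 0x35AB is ≥ 0x800 (shortest form) and not a surrogate.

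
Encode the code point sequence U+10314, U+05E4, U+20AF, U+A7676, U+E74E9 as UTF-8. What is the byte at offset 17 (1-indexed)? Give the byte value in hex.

1-indexed offset 17 is 0-indexed offset 16.
U+10314 → 4-byte form F0 90 8C 94 at offsets 0–3.
U+05E4 → 2-byte form D7 A4 at offsets 4–5.
U+20AF → 3-byte form E2 82 AF at offsets 6–8.
U+A7676 → 4-byte form F2 A7 99 B6 at offsets 9–12.
U+E74E9 → 4-byte form F3 A7 93 A9 at offsets 13–16.
Offset 16 falls in char 5's range; it's byte 4 of F3 A7 93 A9 = 0xA9.

0xA9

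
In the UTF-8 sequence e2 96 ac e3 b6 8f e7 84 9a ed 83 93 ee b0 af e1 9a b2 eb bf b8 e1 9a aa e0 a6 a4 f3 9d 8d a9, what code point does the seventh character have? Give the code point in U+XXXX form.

Offset 0: leading byte 0xE2 = 11100010 → 3-byte char #1 = E2 96 AC.
Offset 3: leading byte 0xE3 = 11100011 → 3-byte char #2 = E3 B6 8F.
Offset 6: leading byte 0xE7 = 11100111 → 3-byte char #3 = E7 84 9A.
Offset 9: leading byte 0xED = 11101101 → 3-byte char #4 = ED 83 93.
Offset 12: leading byte 0xEE = 11101110 → 3-byte char #5 = EE B0 AF.
Offset 15: leading byte 0xE1 = 11100001 → 3-byte char #6 = E1 9A B2.
Offset 18: leading byte 0xEB = 11101011 → 3-byte char #7 = EB BF B8.
Leading byte 0xEB = 11101011 matches 1110xxxx → 3-byte sequence.
Byte 1: 0xEB = 11101011, payload 1011 (4 bits).
Byte 2: 0xBF = 10111111 (10xxxxxx ✓), payload 111111.
Byte 3: 0xB8 = 10111000 (10xxxxxx ✓), payload 111000.
Concatenate: 1011111111111000 = 0xBFF8 (16 bits → U+BFF8).

U+BFF8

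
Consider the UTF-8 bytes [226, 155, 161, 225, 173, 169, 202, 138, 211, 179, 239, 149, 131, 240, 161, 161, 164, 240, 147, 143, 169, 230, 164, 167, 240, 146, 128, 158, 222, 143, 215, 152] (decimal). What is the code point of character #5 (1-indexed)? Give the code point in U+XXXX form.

U+F543

Offset 0: leading byte 0xE2 = 11100010 → 3-byte char #1 = E2 9B A1.
Offset 3: leading byte 0xE1 = 11100001 → 3-byte char #2 = E1 AD A9.
Offset 6: leading byte 0xCA = 11001010 → 2-byte char #3 = CA 8A.
Offset 8: leading byte 0xD3 = 11010011 → 2-byte char #4 = D3 B3.
Offset 10: leading byte 0xEF = 11101111 → 3-byte char #5 = EF 95 83.
Leading byte 0xEF = 11101111 matches 1110xxxx → 3-byte sequence.
Byte 1: 0xEF = 11101111, payload 1111 (4 bits).
Byte 2: 0x95 = 10010101 (10xxxxxx ✓), payload 010101.
Byte 3: 0x83 = 10000011 (10xxxxxx ✓), payload 000011.
Concatenate: 1111010101000011 = 0xF543 (16 bits → U+F543).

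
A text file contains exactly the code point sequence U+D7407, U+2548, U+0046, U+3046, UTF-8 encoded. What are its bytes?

F3 97 90 87 E2 95 88 46 E3 81 86

U+D7407: 4-byte form → F3 97 90 87.
U+2548: 3-byte form → E2 95 88.
U+0046: 1-byte form → 46.
U+3046: 3-byte form → E3 81 86.
Concatenated (11 bytes): F3 97 90 87 E2 95 88 46 E3 81 86.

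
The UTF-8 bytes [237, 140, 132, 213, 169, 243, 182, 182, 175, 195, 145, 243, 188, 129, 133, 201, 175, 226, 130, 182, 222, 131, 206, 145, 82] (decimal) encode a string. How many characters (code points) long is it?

Byte at offset 0: 0xED = 11101101 → 3-byte char (#1). Advance 3.
Byte at offset 3: 0xD5 = 11010101 → 2-byte char (#2). Advance 2.
Byte at offset 5: 0xF3 = 11110011 → 4-byte char (#3). Advance 4.
Byte at offset 9: 0xC3 = 11000011 → 2-byte char (#4). Advance 2.
Byte at offset 11: 0xF3 = 11110011 → 4-byte char (#5). Advance 4.
Byte at offset 15: 0xC9 = 11001001 → 2-byte char (#6). Advance 2.
Byte at offset 17: 0xE2 = 11100010 → 3-byte char (#7). Advance 3.
Byte at offset 20: 0xDE = 11011110 → 2-byte char (#8). Advance 2.
Byte at offset 22: 0xCE = 11001110 → 2-byte char (#9). Advance 2.
Byte at offset 24: 0x52 = 01010010 → 1-byte char (#10). Advance 1.
Reached end at offset 25 after 10 code points.

10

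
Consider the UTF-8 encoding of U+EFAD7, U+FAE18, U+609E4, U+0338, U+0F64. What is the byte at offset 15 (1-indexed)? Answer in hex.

1-indexed offset 15 is 0-indexed offset 14.
U+EFAD7 → 4-byte form F3 AF AB 97 at offsets 0–3.
U+FAE18 → 4-byte form F3 BA B8 98 at offsets 4–7.
U+609E4 → 4-byte form F1 A0 A7 A4 at offsets 8–11.
U+0338 → 2-byte form CC B8 at offsets 12–13.
U+0F64 → 3-byte form E0 BD A4 at offsets 14–16.
Offset 14 falls in char 5's range; it's byte 1 of E0 BD A4 = 0xE0.

0xE0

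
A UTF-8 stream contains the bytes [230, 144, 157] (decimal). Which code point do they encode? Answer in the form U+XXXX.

U+641D

Leading byte 0xE6 = 11100110 matches 1110xxxx → 3-byte sequence.
Byte 1: 0xE6 = 11100110, payload 0110 (4 bits).
Byte 2: 0x90 = 10010000 (10xxxxxx ✓), payload 010000.
Byte 3: 0x9D = 10011101 (10xxxxxx ✓), payload 011101.
Concatenate: 0110010000011101 = 0x641D (16 bits → U+641D).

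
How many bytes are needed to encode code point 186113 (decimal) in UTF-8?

U+2D701 = 0x2D701. UTF-8 uses 1 byte below 0x80, 2 below 0x800, 3 below 0x10000, 4 up to 0x10FFFF. 0x2D701 is in U+10000–U+10FFFF → 4 bytes.

4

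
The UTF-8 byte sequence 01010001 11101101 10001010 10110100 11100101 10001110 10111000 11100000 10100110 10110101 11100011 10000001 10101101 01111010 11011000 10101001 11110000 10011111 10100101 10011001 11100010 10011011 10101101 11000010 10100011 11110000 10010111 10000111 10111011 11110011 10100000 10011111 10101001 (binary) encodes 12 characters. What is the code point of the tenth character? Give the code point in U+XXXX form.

U+00A3

Offset 0: leading byte 0x51 = 01010001 → 1-byte char #1 = 51.
Offset 1: leading byte 0xED = 11101101 → 3-byte char #2 = ED 8A B4.
Offset 4: leading byte 0xE5 = 11100101 → 3-byte char #3 = E5 8E B8.
Offset 7: leading byte 0xE0 = 11100000 → 3-byte char #4 = E0 A6 B5.
Offset 10: leading byte 0xE3 = 11100011 → 3-byte char #5 = E3 81 AD.
Offset 13: leading byte 0x7A = 01111010 → 1-byte char #6 = 7A.
Offset 14: leading byte 0xD8 = 11011000 → 2-byte char #7 = D8 A9.
Offset 16: leading byte 0xF0 = 11110000 → 4-byte char #8 = F0 9F A5 99.
Offset 20: leading byte 0xE2 = 11100010 → 3-byte char #9 = E2 9B AD.
Offset 23: leading byte 0xC2 = 11000010 → 2-byte char #10 = C2 A3.
Leading byte 0xC2 = 11000010 matches 110xxxxx → 2-byte sequence.
Byte 1: 0xC2 = 11000010, payload 00010 (5 bits).
Byte 2: 0xA3 = 10100011 (10xxxxxx ✓), payload 100011.
Concatenate: 00010100011 = 0xA3 (11 bits → U+00A3).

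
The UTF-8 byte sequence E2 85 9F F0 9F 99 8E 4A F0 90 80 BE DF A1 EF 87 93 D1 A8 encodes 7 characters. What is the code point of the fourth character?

Offset 0: leading byte 0xE2 = 11100010 → 3-byte char #1 = E2 85 9F.
Offset 3: leading byte 0xF0 = 11110000 → 4-byte char #2 = F0 9F 99 8E.
Offset 7: leading byte 0x4A = 01001010 → 1-byte char #3 = 4A.
Offset 8: leading byte 0xF0 = 11110000 → 4-byte char #4 = F0 90 80 BE.
Leading byte 0xF0 = 11110000 matches 11110xxx → 4-byte sequence.
Byte 1: 0xF0 = 11110000, payload 000 (3 bits).
Byte 2: 0x90 = 10010000 (10xxxxxx ✓), payload 010000.
Byte 3: 0x80 = 10000000 (10xxxxxx ✓), payload 000000.
Byte 4: 0xBE = 10111110 (10xxxxxx ✓), payload 111110.
Concatenate: 000010000000000111110 = 0x1003E (21 bits → U+1003E).

U+1003E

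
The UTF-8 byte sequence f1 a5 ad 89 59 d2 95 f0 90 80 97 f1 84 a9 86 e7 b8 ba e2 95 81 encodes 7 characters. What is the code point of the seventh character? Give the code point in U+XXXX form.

Offset 0: leading byte 0xF1 = 11110001 → 4-byte char #1 = F1 A5 AD 89.
Offset 4: leading byte 0x59 = 01011001 → 1-byte char #2 = 59.
Offset 5: leading byte 0xD2 = 11010010 → 2-byte char #3 = D2 95.
Offset 7: leading byte 0xF0 = 11110000 → 4-byte char #4 = F0 90 80 97.
Offset 11: leading byte 0xF1 = 11110001 → 4-byte char #5 = F1 84 A9 86.
Offset 15: leading byte 0xE7 = 11100111 → 3-byte char #6 = E7 B8 BA.
Offset 18: leading byte 0xE2 = 11100010 → 3-byte char #7 = E2 95 81.
Leading byte 0xE2 = 11100010 matches 1110xxxx → 3-byte sequence.
Byte 1: 0xE2 = 11100010, payload 0010 (4 bits).
Byte 2: 0x95 = 10010101 (10xxxxxx ✓), payload 010101.
Byte 3: 0x81 = 10000001 (10xxxxxx ✓), payload 000001.
Concatenate: 0010010101000001 = 0x2541 (16 bits → U+2541).

U+2541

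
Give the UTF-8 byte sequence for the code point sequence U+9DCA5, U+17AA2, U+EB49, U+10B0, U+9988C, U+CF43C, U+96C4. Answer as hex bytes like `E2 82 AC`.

F2 9D B2 A5 F0 97 AA A2 EE AD 89 E1 82 B0 F2 99 A2 8C F3 8F 90 BC E9 9B 84

U+9DCA5: 4-byte form → F2 9D B2 A5.
U+17AA2: 4-byte form → F0 97 AA A2.
U+EB49: 3-byte form → EE AD 89.
U+10B0: 3-byte form → E1 82 B0.
U+9988C: 4-byte form → F2 99 A2 8C.
U+CF43C: 4-byte form → F3 8F 90 BC.
U+96C4: 3-byte form → E9 9B 84.
Concatenated (25 bytes): F2 9D B2 A5 F0 97 AA A2 EE AD 89 E1 82 B0 F2 99 A2 8C F3 8F 90 BC E9 9B 84.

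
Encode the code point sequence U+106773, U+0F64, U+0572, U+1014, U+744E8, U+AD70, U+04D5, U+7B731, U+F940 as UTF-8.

F4 86 9D B3 E0 BD A4 D5 B2 E1 80 94 F1 B4 93 A8 EA B5 B0 D3 95 F1 BB 9C B1 EF A5 80

U+106773: 4-byte form → F4 86 9D B3.
U+0F64: 3-byte form → E0 BD A4.
U+0572: 2-byte form → D5 B2.
U+1014: 3-byte form → E1 80 94.
U+744E8: 4-byte form → F1 B4 93 A8.
U+AD70: 3-byte form → EA B5 B0.
U+04D5: 2-byte form → D3 95.
U+7B731: 4-byte form → F1 BB 9C B1.
U+F940: 3-byte form → EF A5 80.
Concatenated (28 bytes): F4 86 9D B3 E0 BD A4 D5 B2 E1 80 94 F1 B4 93 A8 EA B5 B0 D3 95 F1 BB 9C B1 EF A5 80.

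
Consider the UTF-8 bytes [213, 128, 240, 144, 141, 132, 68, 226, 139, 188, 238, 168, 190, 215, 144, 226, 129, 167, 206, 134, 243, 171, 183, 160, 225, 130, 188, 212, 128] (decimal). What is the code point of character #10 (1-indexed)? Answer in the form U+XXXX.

U+10BC

Offset 0: leading byte 0xD5 = 11010101 → 2-byte char #1 = D5 80.
Offset 2: leading byte 0xF0 = 11110000 → 4-byte char #2 = F0 90 8D 84.
Offset 6: leading byte 0x44 = 01000100 → 1-byte char #3 = 44.
Offset 7: leading byte 0xE2 = 11100010 → 3-byte char #4 = E2 8B BC.
Offset 10: leading byte 0xEE = 11101110 → 3-byte char #5 = EE A8 BE.
Offset 13: leading byte 0xD7 = 11010111 → 2-byte char #6 = D7 90.
Offset 15: leading byte 0xE2 = 11100010 → 3-byte char #7 = E2 81 A7.
Offset 18: leading byte 0xCE = 11001110 → 2-byte char #8 = CE 86.
Offset 20: leading byte 0xF3 = 11110011 → 4-byte char #9 = F3 AB B7 A0.
Offset 24: leading byte 0xE1 = 11100001 → 3-byte char #10 = E1 82 BC.
Leading byte 0xE1 = 11100001 matches 1110xxxx → 3-byte sequence.
Byte 1: 0xE1 = 11100001, payload 0001 (4 bits).
Byte 2: 0x82 = 10000010 (10xxxxxx ✓), payload 000010.
Byte 3: 0xBC = 10111100 (10xxxxxx ✓), payload 111100.
Concatenate: 0001000010111100 = 0x10BC (16 bits → U+10BC).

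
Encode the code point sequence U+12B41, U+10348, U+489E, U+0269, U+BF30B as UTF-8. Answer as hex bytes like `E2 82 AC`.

F0 92 AD 81 F0 90 8D 88 E4 A2 9E C9 A9 F2 BF 8C 8B

U+12B41: 4-byte form → F0 92 AD 81.
U+10348: 4-byte form → F0 90 8D 88.
U+489E: 3-byte form → E4 A2 9E.
U+0269: 2-byte form → C9 A9.
U+BF30B: 4-byte form → F2 BF 8C 8B.
Concatenated (17 bytes): F0 92 AD 81 F0 90 8D 88 E4 A2 9E C9 A9 F2 BF 8C 8B.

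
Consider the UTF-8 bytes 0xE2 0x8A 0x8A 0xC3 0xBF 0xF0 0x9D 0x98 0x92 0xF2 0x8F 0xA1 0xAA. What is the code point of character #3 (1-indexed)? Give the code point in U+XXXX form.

Offset 0: leading byte 0xE2 = 11100010 → 3-byte char #1 = E2 8A 8A.
Offset 3: leading byte 0xC3 = 11000011 → 2-byte char #2 = C3 BF.
Offset 5: leading byte 0xF0 = 11110000 → 4-byte char #3 = F0 9D 98 92.
Leading byte 0xF0 = 11110000 matches 11110xxx → 4-byte sequence.
Byte 1: 0xF0 = 11110000, payload 000 (3 bits).
Byte 2: 0x9D = 10011101 (10xxxxxx ✓), payload 011101.
Byte 3: 0x98 = 10011000 (10xxxxxx ✓), payload 011000.
Byte 4: 0x92 = 10010010 (10xxxxxx ✓), payload 010010.
Concatenate: 000011101011000010010 = 0x1D612 (21 bits → U+1D612).

U+1D612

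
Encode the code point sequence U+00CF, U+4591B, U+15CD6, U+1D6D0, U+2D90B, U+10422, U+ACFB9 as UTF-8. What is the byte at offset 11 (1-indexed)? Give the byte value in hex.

0xF0

1-indexed offset 11 is 0-indexed offset 10.
U+00CF → 2-byte form C3 8F at offsets 0–1.
U+4591B → 4-byte form F1 85 A4 9B at offsets 2–5.
U+15CD6 → 4-byte form F0 95 B3 96 at offsets 6–9.
U+1D6D0 → 4-byte form F0 9D 9B 90 at offsets 10–13.
Offset 10 falls in char 4's range; it's byte 1 of F0 9D 9B 90 = 0xF0.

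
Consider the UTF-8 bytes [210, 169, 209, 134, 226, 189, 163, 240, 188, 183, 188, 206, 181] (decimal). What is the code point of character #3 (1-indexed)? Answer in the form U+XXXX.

U+2F63

Offset 0: leading byte 0xD2 = 11010010 → 2-byte char #1 = D2 A9.
Offset 2: leading byte 0xD1 = 11010001 → 2-byte char #2 = D1 86.
Offset 4: leading byte 0xE2 = 11100010 → 3-byte char #3 = E2 BD A3.
Leading byte 0xE2 = 11100010 matches 1110xxxx → 3-byte sequence.
Byte 1: 0xE2 = 11100010, payload 0010 (4 bits).
Byte 2: 0xBD = 10111101 (10xxxxxx ✓), payload 111101.
Byte 3: 0xA3 = 10100011 (10xxxxxx ✓), payload 100011.
Concatenate: 0010111101100011 = 0x2F63 (16 bits → U+2F63).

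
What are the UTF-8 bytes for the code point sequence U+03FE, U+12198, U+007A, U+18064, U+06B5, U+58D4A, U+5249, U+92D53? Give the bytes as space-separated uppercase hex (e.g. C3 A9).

CF BE F0 92 86 98 7A F0 98 81 A4 DA B5 F1 98 B5 8A E5 89 89 F2 92 B5 93

U+03FE: 2-byte form → CF BE.
U+12198: 4-byte form → F0 92 86 98.
U+007A: 1-byte form → 7A.
U+18064: 4-byte form → F0 98 81 A4.
U+06B5: 2-byte form → DA B5.
U+58D4A: 4-byte form → F1 98 B5 8A.
U+5249: 3-byte form → E5 89 89.
U+92D53: 4-byte form → F2 92 B5 93.
Concatenated (24 bytes): CF BE F0 92 86 98 7A F0 98 81 A4 DA B5 F1 98 B5 8A E5 89 89 F2 92 B5 93.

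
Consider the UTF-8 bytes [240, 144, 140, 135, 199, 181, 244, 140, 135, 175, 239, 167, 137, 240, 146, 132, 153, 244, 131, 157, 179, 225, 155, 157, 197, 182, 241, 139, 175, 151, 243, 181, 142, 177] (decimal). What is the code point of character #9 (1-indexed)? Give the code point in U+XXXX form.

Offset 0: leading byte 0xF0 = 11110000 → 4-byte char #1 = F0 90 8C 87.
Offset 4: leading byte 0xC7 = 11000111 → 2-byte char #2 = C7 B5.
Offset 6: leading byte 0xF4 = 11110100 → 4-byte char #3 = F4 8C 87 AF.
Offset 10: leading byte 0xEF = 11101111 → 3-byte char #4 = EF A7 89.
Offset 13: leading byte 0xF0 = 11110000 → 4-byte char #5 = F0 92 84 99.
Offset 17: leading byte 0xF4 = 11110100 → 4-byte char #6 = F4 83 9D B3.
Offset 21: leading byte 0xE1 = 11100001 → 3-byte char #7 = E1 9B 9D.
Offset 24: leading byte 0xC5 = 11000101 → 2-byte char #8 = C5 B6.
Offset 26: leading byte 0xF1 = 11110001 → 4-byte char #9 = F1 8B AF 97.
Leading byte 0xF1 = 11110001 matches 11110xxx → 4-byte sequence.
Byte 1: 0xF1 = 11110001, payload 001 (3 bits).
Byte 2: 0x8B = 10001011 (10xxxxxx ✓), payload 001011.
Byte 3: 0xAF = 10101111 (10xxxxxx ✓), payload 101111.
Byte 4: 0x97 = 10010111 (10xxxxxx ✓), payload 010111.
Concatenate: 001001011101111010111 = 0x4BBD7 (21 bits → U+4BBD7).

U+4BBD7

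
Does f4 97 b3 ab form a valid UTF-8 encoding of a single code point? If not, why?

Leading byte 0xF4 = 11110100 → 4-byte form.
Payload = 0x117CEB, which exceeds U+10FFFF, the maximum Unicode code point. (Leading bytes F5–FF, or F4 followed by ≥ 0x90, are invalid.)

invalid (encodes a value above U+10FFFF)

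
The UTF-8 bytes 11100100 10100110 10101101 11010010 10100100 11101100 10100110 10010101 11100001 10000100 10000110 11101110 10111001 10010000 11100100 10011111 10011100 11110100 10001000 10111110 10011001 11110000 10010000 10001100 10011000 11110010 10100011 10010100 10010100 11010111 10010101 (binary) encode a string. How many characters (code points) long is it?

Byte at offset 0: 0xE4 = 11100100 → 3-byte char (#1). Advance 3.
Byte at offset 3: 0xD2 = 11010010 → 2-byte char (#2). Advance 2.
Byte at offset 5: 0xEC = 11101100 → 3-byte char (#3). Advance 3.
Byte at offset 8: 0xE1 = 11100001 → 3-byte char (#4). Advance 3.
Byte at offset 11: 0xEE = 11101110 → 3-byte char (#5). Advance 3.
Byte at offset 14: 0xE4 = 11100100 → 3-byte char (#6). Advance 3.
Byte at offset 17: 0xF4 = 11110100 → 4-byte char (#7). Advance 4.
Byte at offset 21: 0xF0 = 11110000 → 4-byte char (#8). Advance 4.
Byte at offset 25: 0xF2 = 11110010 → 4-byte char (#9). Advance 4.
Byte at offset 29: 0xD7 = 11010111 → 2-byte char (#10). Advance 2.
Reached end at offset 31 after 10 code points.

10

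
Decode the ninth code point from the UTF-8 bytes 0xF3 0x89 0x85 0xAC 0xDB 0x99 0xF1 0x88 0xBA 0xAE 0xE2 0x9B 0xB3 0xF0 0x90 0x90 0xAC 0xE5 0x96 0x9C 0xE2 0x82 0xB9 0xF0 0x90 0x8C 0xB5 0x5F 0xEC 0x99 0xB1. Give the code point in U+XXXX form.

Offset 0: leading byte 0xF3 = 11110011 → 4-byte char #1 = F3 89 85 AC.
Offset 4: leading byte 0xDB = 11011011 → 2-byte char #2 = DB 99.
Offset 6: leading byte 0xF1 = 11110001 → 4-byte char #3 = F1 88 BA AE.
Offset 10: leading byte 0xE2 = 11100010 → 3-byte char #4 = E2 9B B3.
Offset 13: leading byte 0xF0 = 11110000 → 4-byte char #5 = F0 90 90 AC.
Offset 17: leading byte 0xE5 = 11100101 → 3-byte char #6 = E5 96 9C.
Offset 20: leading byte 0xE2 = 11100010 → 3-byte char #7 = E2 82 B9.
Offset 23: leading byte 0xF0 = 11110000 → 4-byte char #8 = F0 90 8C B5.
Offset 27: leading byte 0x5F = 01011111 → 1-byte char #9 = 5F.
Leading byte 0x5F = 01011111 matches 0xxxxxxx → 1-byte sequence.
Byte 1: 0x5F = 01011111, payload 1011111 (7 bits).
Concatenate: 1011111 = 0x5F (7 bits → U+005F).

U+005F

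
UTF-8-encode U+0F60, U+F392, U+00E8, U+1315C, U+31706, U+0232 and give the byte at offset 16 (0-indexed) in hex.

U+0F60 → 3-byte form E0 BD A0 at offsets 0–2.
U+F392 → 3-byte form EF 8E 92 at offsets 3–5.
U+00E8 → 2-byte form C3 A8 at offsets 6–7.
U+1315C → 4-byte form F0 93 85 9C at offsets 8–11.
U+31706 → 4-byte form F0 B1 9C 86 at offsets 12–15.
U+0232 → 2-byte form C8 B2 at offsets 16–17.
Offset 16 falls in char 6's range; it's byte 1 of C8 B2 = 0xC8.

0xC8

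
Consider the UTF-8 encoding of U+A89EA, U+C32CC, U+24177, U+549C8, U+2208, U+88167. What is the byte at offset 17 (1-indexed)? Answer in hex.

0xE2

1-indexed offset 17 is 0-indexed offset 16.
U+A89EA → 4-byte form F2 A8 A7 AA at offsets 0–3.
U+C32CC → 4-byte form F3 83 8B 8C at offsets 4–7.
U+24177 → 4-byte form F0 A4 85 B7 at offsets 8–11.
U+549C8 → 4-byte form F1 94 A7 88 at offsets 12–15.
U+2208 → 3-byte form E2 88 88 at offsets 16–18.
Offset 16 falls in char 5's range; it's byte 1 of E2 88 88 = 0xE2.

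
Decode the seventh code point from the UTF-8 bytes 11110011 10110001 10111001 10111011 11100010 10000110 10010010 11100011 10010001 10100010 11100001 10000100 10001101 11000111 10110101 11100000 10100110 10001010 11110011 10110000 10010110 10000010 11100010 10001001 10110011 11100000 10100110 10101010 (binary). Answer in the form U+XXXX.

U+F0582

Offset 0: leading byte 0xF3 = 11110011 → 4-byte char #1 = F3 B1 B9 BB.
Offset 4: leading byte 0xE2 = 11100010 → 3-byte char #2 = E2 86 92.
Offset 7: leading byte 0xE3 = 11100011 → 3-byte char #3 = E3 91 A2.
Offset 10: leading byte 0xE1 = 11100001 → 3-byte char #4 = E1 84 8D.
Offset 13: leading byte 0xC7 = 11000111 → 2-byte char #5 = C7 B5.
Offset 15: leading byte 0xE0 = 11100000 → 3-byte char #6 = E0 A6 8A.
Offset 18: leading byte 0xF3 = 11110011 → 4-byte char #7 = F3 B0 96 82.
Leading byte 0xF3 = 11110011 matches 11110xxx → 4-byte sequence.
Byte 1: 0xF3 = 11110011, payload 011 (3 bits).
Byte 2: 0xB0 = 10110000 (10xxxxxx ✓), payload 110000.
Byte 3: 0x96 = 10010110 (10xxxxxx ✓), payload 010110.
Byte 4: 0x82 = 10000010 (10xxxxxx ✓), payload 000010.
Concatenate: 011110000010110000010 = 0xF0582 (21 bits → U+F0582).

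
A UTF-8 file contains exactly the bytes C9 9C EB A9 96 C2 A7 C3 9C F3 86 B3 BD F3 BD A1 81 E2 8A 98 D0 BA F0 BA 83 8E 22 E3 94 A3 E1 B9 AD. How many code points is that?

Byte at offset 0: 0xC9 = 11001001 → 2-byte char (#1). Advance 2.
Byte at offset 2: 0xEB = 11101011 → 3-byte char (#2). Advance 3.
Byte at offset 5: 0xC2 = 11000010 → 2-byte char (#3). Advance 2.
Byte at offset 7: 0xC3 = 11000011 → 2-byte char (#4). Advance 2.
Byte at offset 9: 0xF3 = 11110011 → 4-byte char (#5). Advance 4.
Byte at offset 13: 0xF3 = 11110011 → 4-byte char (#6). Advance 4.
Byte at offset 17: 0xE2 = 11100010 → 3-byte char (#7). Advance 3.
Byte at offset 20: 0xD0 = 11010000 → 2-byte char (#8). Advance 2.
Byte at offset 22: 0xF0 = 11110000 → 4-byte char (#9). Advance 4.
Byte at offset 26: 0x22 = 00100010 → 1-byte char (#10). Advance 1.
Byte at offset 27: 0xE3 = 11100011 → 3-byte char (#11). Advance 3.
Byte at offset 30: 0xE1 = 11100001 → 3-byte char (#12). Advance 3.
Reached end at offset 33 after 12 code points.

12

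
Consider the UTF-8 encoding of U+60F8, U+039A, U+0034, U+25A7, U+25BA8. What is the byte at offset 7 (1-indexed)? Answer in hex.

1-indexed offset 7 is 0-indexed offset 6.
U+60F8 → 3-byte form E6 83 B8 at offsets 0–2.
U+039A → 2-byte form CE 9A at offsets 3–4.
U+0034 → 1-byte form 34 at offsets 5–5.
U+25A7 → 3-byte form E2 96 A7 at offsets 6–8.
Offset 6 falls in char 4's range; it's byte 1 of E2 96 A7 = 0xE2.

0xE2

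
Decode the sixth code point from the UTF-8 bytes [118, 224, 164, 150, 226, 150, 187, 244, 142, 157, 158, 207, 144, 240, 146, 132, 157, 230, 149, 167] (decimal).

U+1211D

Offset 0: leading byte 0x76 = 01110110 → 1-byte char #1 = 76.
Offset 1: leading byte 0xE0 = 11100000 → 3-byte char #2 = E0 A4 96.
Offset 4: leading byte 0xE2 = 11100010 → 3-byte char #3 = E2 96 BB.
Offset 7: leading byte 0xF4 = 11110100 → 4-byte char #4 = F4 8E 9D 9E.
Offset 11: leading byte 0xCF = 11001111 → 2-byte char #5 = CF 90.
Offset 13: leading byte 0xF0 = 11110000 → 4-byte char #6 = F0 92 84 9D.
Leading byte 0xF0 = 11110000 matches 11110xxx → 4-byte sequence.
Byte 1: 0xF0 = 11110000, payload 000 (3 bits).
Byte 2: 0x92 = 10010010 (10xxxxxx ✓), payload 010010.
Byte 3: 0x84 = 10000100 (10xxxxxx ✓), payload 000100.
Byte 4: 0x9D = 10011101 (10xxxxxx ✓), payload 011101.
Concatenate: 000010010000100011101 = 0x1211D (21 bits → U+1211D).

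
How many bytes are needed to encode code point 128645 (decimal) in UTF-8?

4

U+1F685 = 0x1F685. UTF-8 uses 1 byte below 0x80, 2 below 0x800, 3 below 0x10000, 4 up to 0x10FFFF. 0x1F685 is in U+10000–U+10FFFF → 4 bytes.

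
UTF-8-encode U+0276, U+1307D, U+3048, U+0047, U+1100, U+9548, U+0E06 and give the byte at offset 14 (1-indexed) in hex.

1-indexed offset 14 is 0-indexed offset 13.
U+0276 → 2-byte form C9 B6 at offsets 0–1.
U+1307D → 4-byte form F0 93 81 BD at offsets 2–5.
U+3048 → 3-byte form E3 81 88 at offsets 6–8.
U+0047 → 1-byte form 47 at offsets 9–9.
U+1100 → 3-byte form E1 84 80 at offsets 10–12.
U+9548 → 3-byte form E9 95 88 at offsets 13–15.
Offset 13 falls in char 6's range; it's byte 1 of E9 95 88 = 0xE9.

0xE9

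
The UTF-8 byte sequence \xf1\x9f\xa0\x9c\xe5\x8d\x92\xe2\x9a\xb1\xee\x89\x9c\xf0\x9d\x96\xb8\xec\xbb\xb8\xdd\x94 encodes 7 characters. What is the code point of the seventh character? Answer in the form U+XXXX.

U+0754

Offset 0: leading byte 0xF1 = 11110001 → 4-byte char #1 = F1 9F A0 9C.
Offset 4: leading byte 0xE5 = 11100101 → 3-byte char #2 = E5 8D 92.
Offset 7: leading byte 0xE2 = 11100010 → 3-byte char #3 = E2 9A B1.
Offset 10: leading byte 0xEE = 11101110 → 3-byte char #4 = EE 89 9C.
Offset 13: leading byte 0xF0 = 11110000 → 4-byte char #5 = F0 9D 96 B8.
Offset 17: leading byte 0xEC = 11101100 → 3-byte char #6 = EC BB B8.
Offset 20: leading byte 0xDD = 11011101 → 2-byte char #7 = DD 94.
Leading byte 0xDD = 11011101 matches 110xxxxx → 2-byte sequence.
Byte 1: 0xDD = 11011101, payload 11101 (5 bits).
Byte 2: 0x94 = 10010100 (10xxxxxx ✓), payload 010100.
Concatenate: 11101010100 = 0x754 (11 bits → U+0754).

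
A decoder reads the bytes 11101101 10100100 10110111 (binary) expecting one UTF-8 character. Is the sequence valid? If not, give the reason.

invalid (encodes a surrogate (U+D800–U+DFFF))

Structurally a 3-byte sequence; payload = 0xD937.
But 0xD937 is in U+D800–U+DFFF, the surrogate range. Surrogates are not Unicode scalar values and are forbidden in UTF-8.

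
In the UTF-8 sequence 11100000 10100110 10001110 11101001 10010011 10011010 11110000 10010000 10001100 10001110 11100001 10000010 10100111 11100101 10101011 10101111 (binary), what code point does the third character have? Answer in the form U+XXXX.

Offset 0: leading byte 0xE0 = 11100000 → 3-byte char #1 = E0 A6 8E.
Offset 3: leading byte 0xE9 = 11101001 → 3-byte char #2 = E9 93 9A.
Offset 6: leading byte 0xF0 = 11110000 → 4-byte char #3 = F0 90 8C 8E.
Leading byte 0xF0 = 11110000 matches 11110xxx → 4-byte sequence.
Byte 1: 0xF0 = 11110000, payload 000 (3 bits).
Byte 2: 0x90 = 10010000 (10xxxxxx ✓), payload 010000.
Byte 3: 0x8C = 10001100 (10xxxxxx ✓), payload 001100.
Byte 4: 0x8E = 10001110 (10xxxxxx ✓), payload 001110.
Concatenate: 000010000001100001110 = 0x1030E (21 bits → U+1030E).

U+1030E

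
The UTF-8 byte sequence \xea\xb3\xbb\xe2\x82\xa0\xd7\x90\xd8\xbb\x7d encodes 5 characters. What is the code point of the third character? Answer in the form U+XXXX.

U+05D0

Offset 0: leading byte 0xEA = 11101010 → 3-byte char #1 = EA B3 BB.
Offset 3: leading byte 0xE2 = 11100010 → 3-byte char #2 = E2 82 A0.
Offset 6: leading byte 0xD7 = 11010111 → 2-byte char #3 = D7 90.
Leading byte 0xD7 = 11010111 matches 110xxxxx → 2-byte sequence.
Byte 1: 0xD7 = 11010111, payload 10111 (5 bits).
Byte 2: 0x90 = 10010000 (10xxxxxx ✓), payload 010000.
Concatenate: 10111010000 = 0x5D0 (11 bits → U+05D0).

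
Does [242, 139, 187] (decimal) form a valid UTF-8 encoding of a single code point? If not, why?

invalid (sequence truncated)

Leading byte 0xF2 = 11110010 → 4-byte form, but only 3 bytes are present.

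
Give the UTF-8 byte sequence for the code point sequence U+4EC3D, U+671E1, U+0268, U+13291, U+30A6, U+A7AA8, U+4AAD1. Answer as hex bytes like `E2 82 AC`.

F1 8E B0 BD F1 A7 87 A1 C9 A8 F0 93 8A 91 E3 82 A6 F2 A7 AA A8 F1 8A AB 91

U+4EC3D: 4-byte form → F1 8E B0 BD.
U+671E1: 4-byte form → F1 A7 87 A1.
U+0268: 2-byte form → C9 A8.
U+13291: 4-byte form → F0 93 8A 91.
U+30A6: 3-byte form → E3 82 A6.
U+A7AA8: 4-byte form → F2 A7 AA A8.
U+4AAD1: 4-byte form → F1 8A AB 91.
Concatenated (25 bytes): F1 8E B0 BD F1 A7 87 A1 C9 A8 F0 93 8A 91 E3 82 A6 F2 A7 AA A8 F1 8A AB 91.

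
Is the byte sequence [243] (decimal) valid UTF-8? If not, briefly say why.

invalid (sequence truncated)

Leading byte 0xF3 = 11110011 → 4-byte form, but only 1 byte is present.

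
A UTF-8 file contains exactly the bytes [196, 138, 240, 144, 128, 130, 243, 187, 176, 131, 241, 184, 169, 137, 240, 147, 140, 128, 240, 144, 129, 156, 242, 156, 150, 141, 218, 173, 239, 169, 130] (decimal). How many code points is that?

Byte at offset 0: 0xC4 = 11000100 → 2-byte char (#1). Advance 2.
Byte at offset 2: 0xF0 = 11110000 → 4-byte char (#2). Advance 4.
Byte at offset 6: 0xF3 = 11110011 → 4-byte char (#3). Advance 4.
Byte at offset 10: 0xF1 = 11110001 → 4-byte char (#4). Advance 4.
Byte at offset 14: 0xF0 = 11110000 → 4-byte char (#5). Advance 4.
Byte at offset 18: 0xF0 = 11110000 → 4-byte char (#6). Advance 4.
Byte at offset 22: 0xF2 = 11110010 → 4-byte char (#7). Advance 4.
Byte at offset 26: 0xDA = 11011010 → 2-byte char (#8). Advance 2.
Byte at offset 28: 0xEF = 11101111 → 3-byte char (#9). Advance 3.
Reached end at offset 31 after 9 code points.

9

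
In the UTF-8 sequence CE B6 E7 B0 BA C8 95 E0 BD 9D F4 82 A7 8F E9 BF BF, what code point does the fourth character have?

U+0F5D

Offset 0: leading byte 0xCE = 11001110 → 2-byte char #1 = CE B6.
Offset 2: leading byte 0xE7 = 11100111 → 3-byte char #2 = E7 B0 BA.
Offset 5: leading byte 0xC8 = 11001000 → 2-byte char #3 = C8 95.
Offset 7: leading byte 0xE0 = 11100000 → 3-byte char #4 = E0 BD 9D.
Leading byte 0xE0 = 11100000 matches 1110xxxx → 3-byte sequence.
Byte 1: 0xE0 = 11100000, payload 0000 (4 bits).
Byte 2: 0xBD = 10111101 (10xxxxxx ✓), payload 111101.
Byte 3: 0x9D = 10011101 (10xxxxxx ✓), payload 011101.
Concatenate: 0000111101011101 = 0xF5D (16 bits → U+0F5D).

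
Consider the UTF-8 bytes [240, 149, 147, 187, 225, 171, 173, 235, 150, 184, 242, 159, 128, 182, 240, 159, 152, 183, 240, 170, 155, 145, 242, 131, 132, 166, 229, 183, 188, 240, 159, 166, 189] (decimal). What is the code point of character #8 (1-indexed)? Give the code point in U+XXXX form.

Offset 0: leading byte 0xF0 = 11110000 → 4-byte char #1 = F0 95 93 BB.
Offset 4: leading byte 0xE1 = 11100001 → 3-byte char #2 = E1 AB AD.
Offset 7: leading byte 0xEB = 11101011 → 3-byte char #3 = EB 96 B8.
Offset 10: leading byte 0xF2 = 11110010 → 4-byte char #4 = F2 9F 80 B6.
Offset 14: leading byte 0xF0 = 11110000 → 4-byte char #5 = F0 9F 98 B7.
Offset 18: leading byte 0xF0 = 11110000 → 4-byte char #6 = F0 AA 9B 91.
Offset 22: leading byte 0xF2 = 11110010 → 4-byte char #7 = F2 83 84 A6.
Offset 26: leading byte 0xE5 = 11100101 → 3-byte char #8 = E5 B7 BC.
Leading byte 0xE5 = 11100101 matches 1110xxxx → 3-byte sequence.
Byte 1: 0xE5 = 11100101, payload 0101 (4 bits).
Byte 2: 0xB7 = 10110111 (10xxxxxx ✓), payload 110111.
Byte 3: 0xBC = 10111100 (10xxxxxx ✓), payload 111100.
Concatenate: 0101110111111100 = 0x5DFC (16 bits → U+5DFC).

U+5DFC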